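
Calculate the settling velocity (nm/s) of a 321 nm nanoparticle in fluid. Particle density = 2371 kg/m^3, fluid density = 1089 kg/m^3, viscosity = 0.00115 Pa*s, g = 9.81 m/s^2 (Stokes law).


Radius R = 321/2 nm = 1.605e-07 m
Density difference = 2371 - 1089 = 1282 kg/m^3
v = 2 * R^2 * (rho_p - rho_f) * g / (9 * eta)
v = 2 * (1.605e-07)^2 * 1282 * 9.81 / (9 * 0.00115)
v = 6.26032e-08 m/s = 62.6032 nm/s

62.6032


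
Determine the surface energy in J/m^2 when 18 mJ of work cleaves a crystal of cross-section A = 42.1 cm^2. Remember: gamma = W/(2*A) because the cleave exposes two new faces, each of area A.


Convert: A = 42.1 cm^2 = 0.00421 m^2, W = 18 mJ = 0.018 J
Cleaving exposes two faces of area A, so total new surface = 2*A and gamma = W / (2*A)
gamma = 0.018 / (2 * 0.00421)
gamma = 2.138 J/m^2

2.138


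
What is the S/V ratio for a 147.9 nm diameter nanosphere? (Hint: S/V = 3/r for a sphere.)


Radius r = 147.9/2 = 73.95 nm
S/V = 3 / r = 3 / 73.95
S/V = 0.0406 nm^-1

0.0406


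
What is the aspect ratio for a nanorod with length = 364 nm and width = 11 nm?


Aspect ratio AR = length / diameter
AR = 364 / 11
AR = 33.09

33.09


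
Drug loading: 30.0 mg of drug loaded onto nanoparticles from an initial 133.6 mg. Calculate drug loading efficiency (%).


Drug loading efficiency = (drug loaded / drug initial) * 100
DLE = 30.0 / 133.6 * 100
DLE = 0.2246 * 100
DLE = 22.46%

22.46


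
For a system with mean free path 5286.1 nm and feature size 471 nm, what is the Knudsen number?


Knudsen number Kn = lambda / L
Kn = 5286.1 / 471
Kn = 11.2231

11.2231


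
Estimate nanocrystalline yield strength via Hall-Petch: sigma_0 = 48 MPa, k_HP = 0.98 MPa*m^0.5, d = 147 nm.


d = 147 nm = 1.47e-07 m
sqrt(d) = 0.0003834058
Hall-Petch contribution = k / sqrt(d) = 0.98 / 0.0003834058 = 2556.0 MPa
sigma = sigma_0 + k/sqrt(d) = 48 + 2556.0 = 2604.0 MPa

2604.0


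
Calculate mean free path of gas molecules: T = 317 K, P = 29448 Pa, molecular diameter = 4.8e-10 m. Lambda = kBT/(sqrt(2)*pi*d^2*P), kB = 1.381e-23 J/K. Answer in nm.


Mean free path: lambda = kB*T / (sqrt(2) * pi * d^2 * P)
lambda = 1.381e-23 * 317 / (sqrt(2) * pi * (4.8e-10)^2 * 29448)
lambda = 1.45228e-07 m
lambda = 145.23 nm

145.23


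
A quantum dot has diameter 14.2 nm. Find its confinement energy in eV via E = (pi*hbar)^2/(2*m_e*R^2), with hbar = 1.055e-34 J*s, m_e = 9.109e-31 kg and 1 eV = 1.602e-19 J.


Radius R = 14.2/2 = 7.1 nm = 7.1e-09 m
E = (pi * 1.055e-34)^2 / (2 * 9.109e-31 * (7.1e-09)^2)
E(J) = 1.19615e-21
E = E(J) / 1.602e-19 = 0.0075 eV

0.0075


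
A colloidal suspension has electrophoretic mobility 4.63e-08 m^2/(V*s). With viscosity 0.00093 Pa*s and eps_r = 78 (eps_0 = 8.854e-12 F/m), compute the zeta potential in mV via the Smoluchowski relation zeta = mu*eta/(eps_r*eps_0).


Smoluchowski equation: zeta = mu * eta / (eps_r * eps_0)
zeta = 4.63e-08 * 0.00093 / (78 * 8.854e-12)
zeta = 0.062349 V = 62.35 mV

62.35


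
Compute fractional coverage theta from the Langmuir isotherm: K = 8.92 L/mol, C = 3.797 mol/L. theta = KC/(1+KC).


Langmuir isotherm: theta = K*C / (1 + K*C)
K*C = 8.92 * 3.797 = 33.86924
theta = 33.86924 / (1 + 33.86924) = 33.86924 / 34.86924
theta = 0.9713

0.9713


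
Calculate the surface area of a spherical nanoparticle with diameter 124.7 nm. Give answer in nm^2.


Radius r = 124.7/2 = 62.35 nm
Surface area SA = 4 * pi * r^2
SA = 4 * pi * (62.35)^2
SA = 48852.05 nm^2

48852.05


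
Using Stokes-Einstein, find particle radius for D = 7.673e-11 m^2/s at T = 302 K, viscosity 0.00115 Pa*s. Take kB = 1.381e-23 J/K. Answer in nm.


Stokes-Einstein: R = kB*T / (6*pi*eta*D)
R = 1.381e-23 * 302 / (6 * pi * 0.00115 * 7.673e-11)
R = 2.50747e-09 m = 2.51 nm

2.51


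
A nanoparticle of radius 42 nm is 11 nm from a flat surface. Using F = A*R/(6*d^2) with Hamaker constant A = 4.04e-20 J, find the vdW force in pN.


Convert to SI: R = 42 nm = 4.2e-08 m, d = 11 nm = 1.1e-08 m
F = A * R / (6 * d^2)
F = 4.04e-20 * 4.2e-08 / (6 * (1.1e-08)^2)
F = 2.33719e-12 N = 2.337 pN

2.337


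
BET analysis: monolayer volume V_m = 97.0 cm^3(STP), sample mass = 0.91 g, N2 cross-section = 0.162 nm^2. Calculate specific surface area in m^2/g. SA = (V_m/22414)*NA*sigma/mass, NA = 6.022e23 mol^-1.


Number of moles in monolayer = V_m / 22414 = 97.0 / 22414 = 0.00432765
Number of molecules = moles * NA = 0.00432765 * 6.022e23
SA = molecules * sigma / mass
SA = (97.0 / 22414) * 6.022e23 * 0.162e-18 / 0.91
SA = 463.9 m^2/g

463.9


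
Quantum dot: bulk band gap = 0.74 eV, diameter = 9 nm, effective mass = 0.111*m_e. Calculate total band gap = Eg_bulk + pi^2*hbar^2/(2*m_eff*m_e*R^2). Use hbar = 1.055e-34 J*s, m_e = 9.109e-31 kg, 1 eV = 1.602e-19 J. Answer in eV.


Radius R = 9/2 nm = 4.5e-09 m
Confinement energy dE = pi^2 * hbar^2 / (2 * m_eff * m_e * R^2)
dE = pi^2 * (1.055e-34)^2 / (2 * 0.111 * 9.109e-31 * (4.5e-09)^2) J, divided by 1.602e-19 J/eV
dE = 0.1675 eV
Total band gap = E_g(bulk) + dE = 0.74 + 0.1675 = 0.9075 eV

0.9075


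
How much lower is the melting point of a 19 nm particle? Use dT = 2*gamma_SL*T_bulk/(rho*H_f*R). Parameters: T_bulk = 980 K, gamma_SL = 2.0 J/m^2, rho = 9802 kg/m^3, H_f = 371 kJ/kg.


Radius R = 19/2 = 9.5 nm = 9.5e-09 m
Convert H_f = 371 kJ/kg = 371000 J/kg
dT = 2 * gamma_SL * T_bulk / (rho * H_f * R)
dT = 2 * 2.0 * 980 / (9802 * 371000 * 9.5e-09)
dT = 113.5 K

113.5


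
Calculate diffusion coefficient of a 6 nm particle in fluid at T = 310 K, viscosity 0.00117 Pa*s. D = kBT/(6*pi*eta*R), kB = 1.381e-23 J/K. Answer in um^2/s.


Radius R = 6/2 = 3 nm = 3e-09 m
D = kB*T / (6*pi*eta*R)
D = 1.381e-23 * 310 / (6 * pi * 0.00117 * 3e-09)
D = 6.47064e-11 m^2/s = 64.706 um^2/s

64.706


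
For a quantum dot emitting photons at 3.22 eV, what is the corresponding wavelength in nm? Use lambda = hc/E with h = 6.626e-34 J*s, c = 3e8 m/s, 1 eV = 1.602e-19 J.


Convert energy: E = 3.22 eV = 3.22 * 1.602e-19 = 5.15844e-19 J
lambda = h*c / E = 6.626e-34 * 3e8 / 5.15844e-19
lambda = 3.85349e-07 m = 385.3 nm

385.3


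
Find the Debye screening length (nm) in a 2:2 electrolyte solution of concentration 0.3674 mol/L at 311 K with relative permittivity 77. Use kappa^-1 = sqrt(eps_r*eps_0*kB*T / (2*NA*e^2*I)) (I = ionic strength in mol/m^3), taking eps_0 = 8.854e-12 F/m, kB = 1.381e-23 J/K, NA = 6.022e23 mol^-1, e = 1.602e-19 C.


Ionic strength I = 0.3674 * 2^2 * 1000 = 1469.6 mol/m^3
kappa^-1 = sqrt(77 * 8.854e-12 * 1.381e-23 * 311 / (2 * 6.022e23 * (1.602e-19)^2 * 1469.6))
kappa^-1 = 0.254 nm

0.254


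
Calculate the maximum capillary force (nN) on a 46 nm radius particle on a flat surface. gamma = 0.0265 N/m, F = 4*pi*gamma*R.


Convert radius: R = 46 nm = 4.6e-08 m
F = 4 * pi * gamma * R
F = 4 * pi * 0.0265 * 4.6e-08
F = 1.53184e-08 N = 15.3184 nN

15.3184


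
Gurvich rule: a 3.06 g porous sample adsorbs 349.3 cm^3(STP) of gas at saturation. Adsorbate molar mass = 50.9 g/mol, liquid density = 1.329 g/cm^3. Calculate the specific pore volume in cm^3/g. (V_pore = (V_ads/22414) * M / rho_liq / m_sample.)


Moles adsorbed n = V_ads / 22414 = 349.3 / 22414 = 1.558401e-02 mol
Liquid volume V_liq = n * M / rho_liq = 1.558401e-02 * 50.9 / 1.329 = 0.59686 cm^3
Specific pore volume V_pore = V_liq / m_sample = 0.59686 / 3.06
V_pore = 0.1951 cm^3/g

0.1951


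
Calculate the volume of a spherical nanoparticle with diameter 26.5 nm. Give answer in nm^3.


Radius r = 26.5/2 = 13.25 nm
Volume V = (4/3) * pi * r^3
V = (4/3) * pi * (13.25)^3
V = 9743.98 nm^3

9743.98


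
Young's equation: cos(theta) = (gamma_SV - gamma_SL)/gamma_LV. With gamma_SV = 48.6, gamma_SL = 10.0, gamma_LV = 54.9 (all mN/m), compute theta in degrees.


cos(theta) = (gamma_SV - gamma_SL) / gamma_LV
cos(theta) = (48.6 - 10.0) / 54.9
cos(theta) = 0.703097
theta = arccos(0.703097) = 45.32 degrees

45.32


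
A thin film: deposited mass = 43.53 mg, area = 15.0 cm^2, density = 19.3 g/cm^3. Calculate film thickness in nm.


Convert: m = 43.53 mg = 4.3530e-05 kg, A = 15.0 cm^2 = 1.5000e-03 m^2, rho = 19.3 g/cm^3 = 19300 kg/m^3
t = m / (A * rho)
t = 4.3530e-05 / (1.5000e-03 * 19300)
t = 1.5036e-06 m = 1503.6 nm

1503.6


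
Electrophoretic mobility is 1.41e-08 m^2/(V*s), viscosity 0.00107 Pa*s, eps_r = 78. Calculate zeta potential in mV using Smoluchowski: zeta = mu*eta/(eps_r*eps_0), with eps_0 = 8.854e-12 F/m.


Smoluchowski equation: zeta = mu * eta / (eps_r * eps_0)
zeta = 1.41e-08 * 0.00107 / (78 * 8.854e-12)
zeta = 0.021846 V = 21.85 mV

21.85


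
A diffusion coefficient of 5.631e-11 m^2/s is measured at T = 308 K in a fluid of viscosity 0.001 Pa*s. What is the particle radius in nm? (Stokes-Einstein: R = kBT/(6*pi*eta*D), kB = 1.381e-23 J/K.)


Stokes-Einstein: R = kB*T / (6*pi*eta*D)
R = 1.381e-23 * 308 / (6 * pi * 0.001 * 5.631e-11)
R = 4.00735e-09 m = 4.01 nm

4.01


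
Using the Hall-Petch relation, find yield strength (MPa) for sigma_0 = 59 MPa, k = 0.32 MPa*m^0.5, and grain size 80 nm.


d = 80 nm = 8e-08 m
sqrt(d) = 0.0002828427
Hall-Petch contribution = k / sqrt(d) = 0.32 / 0.0002828427 = 1131.4 MPa
sigma = sigma_0 + k/sqrt(d) = 59 + 1131.4 = 1190.4 MPa

1190.4


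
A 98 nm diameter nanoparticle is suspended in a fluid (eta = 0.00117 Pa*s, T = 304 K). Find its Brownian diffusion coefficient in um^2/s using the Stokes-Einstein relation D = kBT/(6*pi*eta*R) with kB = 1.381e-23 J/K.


Radius R = 98/2 = 49 nm = 4.9e-08 m
D = kB*T / (6*pi*eta*R)
D = 1.381e-23 * 304 / (6 * pi * 0.00117 * 4.9e-08)
D = 3.88494e-12 m^2/s = 3.885 um^2/s

3.885


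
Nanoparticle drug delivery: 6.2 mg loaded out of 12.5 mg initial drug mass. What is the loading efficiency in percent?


Drug loading efficiency = (drug loaded / drug initial) * 100
DLE = 6.2 / 12.5 * 100
DLE = 0.496 * 100
DLE = 49.6%

49.6


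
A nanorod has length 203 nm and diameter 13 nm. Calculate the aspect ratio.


Aspect ratio AR = length / diameter
AR = 203 / 13
AR = 15.62

15.62


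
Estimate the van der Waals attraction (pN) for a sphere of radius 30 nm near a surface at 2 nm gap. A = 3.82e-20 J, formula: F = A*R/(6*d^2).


Convert to SI: R = 30 nm = 3e-08 m, d = 2 nm = 2e-09 m
F = A * R / (6 * d^2)
F = 3.82e-20 * 3e-08 / (6 * (2e-09)^2)
F = 4.775e-11 N = 47.75 pN

47.75


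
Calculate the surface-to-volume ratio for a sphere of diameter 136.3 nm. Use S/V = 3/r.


Radius r = 136.3/2 = 68.15 nm
S/V = 3 / r = 3 / 68.15
S/V = 0.044 nm^-1

0.044


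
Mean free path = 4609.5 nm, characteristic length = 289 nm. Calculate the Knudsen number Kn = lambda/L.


Knudsen number Kn = lambda / L
Kn = 4609.5 / 289
Kn = 15.9498

15.9498


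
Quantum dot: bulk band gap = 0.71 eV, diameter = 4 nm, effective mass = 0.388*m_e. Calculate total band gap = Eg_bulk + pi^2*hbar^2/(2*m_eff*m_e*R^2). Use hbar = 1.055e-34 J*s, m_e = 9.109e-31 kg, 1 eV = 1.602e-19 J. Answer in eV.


Radius R = 4/2 nm = 2e-09 m
Confinement energy dE = pi^2 * hbar^2 / (2 * m_eff * m_e * R^2)
dE = pi^2 * (1.055e-34)^2 / (2 * 0.388 * 9.109e-31 * (2e-09)^2) J, divided by 1.602e-19 J/eV
dE = 0.2425 eV
Total band gap = E_g(bulk) + dE = 0.71 + 0.2425 = 0.9525 eV

0.9525


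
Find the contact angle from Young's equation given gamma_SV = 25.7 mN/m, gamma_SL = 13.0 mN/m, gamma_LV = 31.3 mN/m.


cos(theta) = (gamma_SV - gamma_SL) / gamma_LV
cos(theta) = (25.7 - 13.0) / 31.3
cos(theta) = 0.405751
theta = arccos(0.405751) = 66.06 degrees

66.06


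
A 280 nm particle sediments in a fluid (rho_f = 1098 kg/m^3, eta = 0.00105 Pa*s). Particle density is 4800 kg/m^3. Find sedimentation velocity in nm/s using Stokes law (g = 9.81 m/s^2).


Radius R = 280/2 nm = 1.4e-07 m
Density difference = 4800 - 1098 = 3702 kg/m^3
v = 2 * R^2 * (rho_p - rho_f) * g / (9 * eta)
v = 2 * (1.4e-07)^2 * 3702 * 9.81 / (9 * 0.00105)
v = 1.50647e-07 m/s = 150.6467 nm/s

150.6467


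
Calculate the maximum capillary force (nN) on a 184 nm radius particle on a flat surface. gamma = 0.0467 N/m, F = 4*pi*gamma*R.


Convert radius: R = 184 nm = 1.84e-07 m
F = 4 * pi * gamma * R
F = 4 * pi * 0.0467 * 1.84e-07
F = 1.0798e-07 N = 107.9803 nN

107.9803


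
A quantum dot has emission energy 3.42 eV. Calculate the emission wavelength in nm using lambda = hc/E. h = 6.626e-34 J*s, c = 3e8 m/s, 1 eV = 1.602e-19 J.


Convert energy: E = 3.42 eV = 3.42 * 1.602e-19 = 5.47884e-19 J
lambda = h*c / E = 6.626e-34 * 3e8 / 5.47884e-19
lambda = 3.62814e-07 m = 362.8 nm

362.8


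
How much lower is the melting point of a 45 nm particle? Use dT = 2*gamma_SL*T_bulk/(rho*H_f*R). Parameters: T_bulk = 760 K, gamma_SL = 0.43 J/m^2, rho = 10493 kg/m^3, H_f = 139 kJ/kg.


Radius R = 45/2 = 22.5 nm = 2.25e-08 m
Convert H_f = 139 kJ/kg = 139000 J/kg
dT = 2 * gamma_SL * T_bulk / (rho * H_f * R)
dT = 2 * 0.43 * 760 / (10493 * 139000 * 2.25e-08)
dT = 19.9 K

19.9


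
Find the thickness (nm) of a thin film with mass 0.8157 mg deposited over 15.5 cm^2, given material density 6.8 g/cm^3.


Convert: m = 0.8157 mg = 8.1570e-07 kg, A = 15.5 cm^2 = 1.5500e-03 m^2, rho = 6.8 g/cm^3 = 6800 kg/m^3
t = m / (A * rho)
t = 8.1570e-07 / (1.5500e-03 * 6800)
t = 7.7391e-08 m = 77.4 nm

77.4


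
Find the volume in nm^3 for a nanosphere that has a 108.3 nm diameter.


Radius r = 108.3/2 = 54.15 nm
Volume V = (4/3) * pi * r^3
V = (4/3) * pi * (54.15)^3
V = 665095.47 nm^3

665095.47


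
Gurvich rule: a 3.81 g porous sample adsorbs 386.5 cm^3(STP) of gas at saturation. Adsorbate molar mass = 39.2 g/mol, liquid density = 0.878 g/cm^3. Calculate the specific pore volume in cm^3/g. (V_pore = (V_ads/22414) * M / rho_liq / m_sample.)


Moles adsorbed n = V_ads / 22414 = 386.5 / 22414 = 1.724369e-02 mol
Liquid volume V_liq = n * M / rho_liq = 1.724369e-02 * 39.2 / 0.878 = 0.76988 cm^3
Specific pore volume V_pore = V_liq / m_sample = 0.76988 / 3.81
V_pore = 0.2021 cm^3/g

0.2021


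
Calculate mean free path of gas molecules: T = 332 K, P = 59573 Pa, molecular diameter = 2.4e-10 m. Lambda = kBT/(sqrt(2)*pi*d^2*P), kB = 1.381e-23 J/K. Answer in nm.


Mean free path: lambda = kB*T / (sqrt(2) * pi * d^2 * P)
lambda = 1.381e-23 * 332 / (sqrt(2) * pi * (2.4e-10)^2 * 59573)
lambda = 3.00743e-07 m
lambda = 300.74 nm

300.74


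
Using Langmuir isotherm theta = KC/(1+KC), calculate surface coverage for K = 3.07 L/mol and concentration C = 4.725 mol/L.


Langmuir isotherm: theta = K*C / (1 + K*C)
K*C = 3.07 * 4.725 = 14.50575
theta = 14.50575 / (1 + 14.50575) = 14.50575 / 15.50575
theta = 0.9355

0.9355


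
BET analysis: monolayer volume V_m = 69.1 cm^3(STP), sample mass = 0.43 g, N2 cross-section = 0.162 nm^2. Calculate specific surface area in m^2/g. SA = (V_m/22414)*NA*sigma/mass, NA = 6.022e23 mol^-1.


Number of moles in monolayer = V_m / 22414 = 69.1 / 22414 = 0.00308289
Number of molecules = moles * NA = 0.00308289 * 6.022e23
SA = molecules * sigma / mass
SA = (69.1 / 22414) * 6.022e23 * 0.162e-18 / 0.43
SA = 699.4 m^2/g

699.4


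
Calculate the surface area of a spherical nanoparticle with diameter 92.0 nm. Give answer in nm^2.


Radius r = 92.0/2 = 46 nm
Surface area SA = 4 * pi * r^2
SA = 4 * pi * (46)^2
SA = 26590.44 nm^2

26590.44


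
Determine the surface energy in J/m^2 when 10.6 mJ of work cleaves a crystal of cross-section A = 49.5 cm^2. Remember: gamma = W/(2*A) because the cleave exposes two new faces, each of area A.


Convert: A = 49.5 cm^2 = 0.00495 m^2, W = 10.6 mJ = 0.0106 J
Cleaving exposes two faces of area A, so total new surface = 2*A and gamma = W / (2*A)
gamma = 0.0106 / (2 * 0.00495)
gamma = 1.071 J/m^2

1.071


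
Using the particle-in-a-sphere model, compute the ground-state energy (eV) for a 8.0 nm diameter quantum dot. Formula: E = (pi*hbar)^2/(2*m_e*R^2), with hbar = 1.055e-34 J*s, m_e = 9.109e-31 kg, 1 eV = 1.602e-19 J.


Radius R = 8.0/2 = 4 nm = 4e-09 m
E = (pi * 1.055e-34)^2 / (2 * 9.109e-31 * (4e-09)^2)
E(J) = 3.76863e-21
E = E(J) / 1.602e-19 = 0.0235 eV

0.0235


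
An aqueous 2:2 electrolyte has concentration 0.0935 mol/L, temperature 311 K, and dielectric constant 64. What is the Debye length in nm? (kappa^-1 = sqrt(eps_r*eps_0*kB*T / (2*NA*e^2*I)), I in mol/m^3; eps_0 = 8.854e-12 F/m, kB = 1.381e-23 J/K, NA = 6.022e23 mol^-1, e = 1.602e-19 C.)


Ionic strength I = 0.0935 * 2^2 * 1000 = 374 mol/m^3
kappa^-1 = sqrt(64 * 8.854e-12 * 1.381e-23 * 311 / (2 * 6.022e23 * (1.602e-19)^2 * 374))
kappa^-1 = 0.459 nm

0.459


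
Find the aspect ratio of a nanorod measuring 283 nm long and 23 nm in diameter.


Aspect ratio AR = length / diameter
AR = 283 / 23
AR = 12.3

12.3


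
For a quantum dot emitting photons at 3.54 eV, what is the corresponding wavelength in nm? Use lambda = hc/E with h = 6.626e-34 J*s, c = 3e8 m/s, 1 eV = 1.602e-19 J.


Convert energy: E = 3.54 eV = 3.54 * 1.602e-19 = 5.67108e-19 J
lambda = h*c / E = 6.626e-34 * 3e8 / 5.67108e-19
lambda = 3.50515e-07 m = 350.5 nm

350.5


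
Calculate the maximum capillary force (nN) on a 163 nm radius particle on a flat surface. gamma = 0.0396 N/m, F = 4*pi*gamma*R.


Convert radius: R = 163 nm = 1.63e-07 m
F = 4 * pi * gamma * R
F = 4 * pi * 0.0396 * 1.63e-07
F = 8.11134e-08 N = 81.1134 nN

81.1134


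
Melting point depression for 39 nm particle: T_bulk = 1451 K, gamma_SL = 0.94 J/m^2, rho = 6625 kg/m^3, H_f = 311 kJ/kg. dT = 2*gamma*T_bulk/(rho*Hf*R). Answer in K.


Radius R = 39/2 = 19.5 nm = 1.95e-08 m
Convert H_f = 311 kJ/kg = 311000 J/kg
dT = 2 * gamma_SL * T_bulk / (rho * H_f * R)
dT = 2 * 0.94 * 1451 / (6625 * 311000 * 1.95e-08)
dT = 67.9 K

67.9


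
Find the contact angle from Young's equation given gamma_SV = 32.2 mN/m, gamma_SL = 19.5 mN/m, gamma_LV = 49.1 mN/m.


cos(theta) = (gamma_SV - gamma_SL) / gamma_LV
cos(theta) = (32.2 - 19.5) / 49.1
cos(theta) = 0.258656
theta = arccos(0.258656) = 75.01 degrees

75.01


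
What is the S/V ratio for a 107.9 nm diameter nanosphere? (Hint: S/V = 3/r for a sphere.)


Radius r = 107.9/2 = 53.95 nm
S/V = 3 / r = 3 / 53.95
S/V = 0.0556 nm^-1

0.0556


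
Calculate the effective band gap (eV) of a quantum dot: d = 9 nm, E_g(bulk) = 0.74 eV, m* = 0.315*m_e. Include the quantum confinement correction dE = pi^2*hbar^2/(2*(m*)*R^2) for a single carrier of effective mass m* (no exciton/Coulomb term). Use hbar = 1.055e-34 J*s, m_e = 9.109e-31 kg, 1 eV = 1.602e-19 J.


Radius R = 9/2 nm = 4.5e-09 m
Confinement energy dE = pi^2 * hbar^2 / (2 * m_eff * m_e * R^2)
dE = pi^2 * (1.055e-34)^2 / (2 * 0.315 * 9.109e-31 * (4.5e-09)^2) J, divided by 1.602e-19 J/eV
dE = 0.059 eV
Total band gap = E_g(bulk) + dE = 0.74 + 0.059 = 0.799 eV

0.799


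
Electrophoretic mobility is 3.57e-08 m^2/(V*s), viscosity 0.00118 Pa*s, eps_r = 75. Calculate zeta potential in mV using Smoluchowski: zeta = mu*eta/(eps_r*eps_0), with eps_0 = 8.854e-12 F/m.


Smoluchowski equation: zeta = mu * eta / (eps_r * eps_0)
zeta = 3.57e-08 * 0.00118 / (75 * 8.854e-12)
zeta = 0.063438 V = 63.44 mV

63.44


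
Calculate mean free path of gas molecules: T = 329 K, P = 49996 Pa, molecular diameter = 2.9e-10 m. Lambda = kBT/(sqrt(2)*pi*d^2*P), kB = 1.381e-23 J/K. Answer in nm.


Mean free path: lambda = kB*T / (sqrt(2) * pi * d^2 * P)
lambda = 1.381e-23 * 329 / (sqrt(2) * pi * (2.9e-10)^2 * 49996)
lambda = 2.43217e-07 m
lambda = 243.22 nm

243.22


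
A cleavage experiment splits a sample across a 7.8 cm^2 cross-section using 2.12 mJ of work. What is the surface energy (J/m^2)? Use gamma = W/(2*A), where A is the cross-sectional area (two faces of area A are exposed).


Convert: A = 7.8 cm^2 = 0.00078 m^2, W = 2.12 mJ = 0.00212 J
Cleaving exposes two faces of area A, so total new surface = 2*A and gamma = W / (2*A)
gamma = 0.00212 / (2 * 0.00078)
gamma = 1.359 J/m^2

1.359


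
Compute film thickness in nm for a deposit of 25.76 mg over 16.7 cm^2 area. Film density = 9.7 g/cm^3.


Convert: m = 25.76 mg = 2.5760e-05 kg, A = 16.7 cm^2 = 1.6700e-03 m^2, rho = 9.7 g/cm^3 = 9700 kg/m^3
t = m / (A * rho)
t = 2.5760e-05 / (1.6700e-03 * 9700)
t = 1.5902e-06 m = 1590.2 nm

1590.2


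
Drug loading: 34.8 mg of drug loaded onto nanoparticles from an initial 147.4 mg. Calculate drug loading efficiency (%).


Drug loading efficiency = (drug loaded / drug initial) * 100
DLE = 34.8 / 147.4 * 100
DLE = 0.2361 * 100
DLE = 23.61%

23.61


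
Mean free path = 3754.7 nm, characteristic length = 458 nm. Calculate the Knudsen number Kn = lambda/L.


Knudsen number Kn = lambda / L
Kn = 3754.7 / 458
Kn = 8.198

8.198


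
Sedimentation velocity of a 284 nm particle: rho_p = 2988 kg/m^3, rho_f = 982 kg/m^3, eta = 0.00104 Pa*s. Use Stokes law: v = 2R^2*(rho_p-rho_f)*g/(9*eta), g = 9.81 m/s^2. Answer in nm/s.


Radius R = 284/2 nm = 1.42e-07 m
Density difference = 2988 - 982 = 2006 kg/m^3
v = 2 * R^2 * (rho_p - rho_f) * g / (9 * eta)
v = 2 * (1.42e-07)^2 * 2006 * 9.81 / (9 * 0.00104)
v = 8.47873e-08 m/s = 84.7873 nm/s

84.7873


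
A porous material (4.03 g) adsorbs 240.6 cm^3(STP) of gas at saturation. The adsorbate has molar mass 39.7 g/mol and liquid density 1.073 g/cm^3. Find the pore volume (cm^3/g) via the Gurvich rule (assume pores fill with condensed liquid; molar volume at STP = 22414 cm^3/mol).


Moles adsorbed n = V_ads / 22414 = 240.6 / 22414 = 1.073436e-02 mol
Liquid volume V_liq = n * M / rho_liq = 1.073436e-02 * 39.7 / 1.073 = 0.39716 cm^3
Specific pore volume V_pore = V_liq / m_sample = 0.39716 / 4.03
V_pore = 0.0986 cm^3/g

0.0986


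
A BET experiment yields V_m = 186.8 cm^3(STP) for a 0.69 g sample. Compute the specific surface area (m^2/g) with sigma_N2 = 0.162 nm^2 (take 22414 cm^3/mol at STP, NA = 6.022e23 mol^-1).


Number of moles in monolayer = V_m / 22414 = 186.8 / 22414 = 0.00833408
Number of molecules = moles * NA = 0.00833408 * 6.022e23
SA = molecules * sigma / mass
SA = (186.8 / 22414) * 6.022e23 * 0.162e-18 / 0.69
SA = 1178.3 m^2/g

1178.3


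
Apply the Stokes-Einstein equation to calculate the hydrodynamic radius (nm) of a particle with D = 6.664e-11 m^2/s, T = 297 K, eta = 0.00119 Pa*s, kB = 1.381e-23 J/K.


Stokes-Einstein: R = kB*T / (6*pi*eta*D)
R = 1.381e-23 * 297 / (6 * pi * 0.00119 * 6.664e-11)
R = 2.74389e-09 m = 2.74 nm

2.74


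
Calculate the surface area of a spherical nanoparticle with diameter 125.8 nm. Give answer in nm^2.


Radius r = 125.8/2 = 62.9 nm
Surface area SA = 4 * pi * r^2
SA = 4 * pi * (62.9)^2
SA = 49717.71 nm^2

49717.71


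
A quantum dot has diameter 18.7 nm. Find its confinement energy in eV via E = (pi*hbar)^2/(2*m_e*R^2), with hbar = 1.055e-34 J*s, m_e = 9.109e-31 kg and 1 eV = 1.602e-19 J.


Radius R = 18.7/2 = 9.35 nm = 9.35e-09 m
E = (pi * 1.055e-34)^2 / (2 * 9.109e-31 * (9.35e-09)^2)
E(J) = 6.89733e-22
E = E(J) / 1.602e-19 = 0.0043 eV

0.0043


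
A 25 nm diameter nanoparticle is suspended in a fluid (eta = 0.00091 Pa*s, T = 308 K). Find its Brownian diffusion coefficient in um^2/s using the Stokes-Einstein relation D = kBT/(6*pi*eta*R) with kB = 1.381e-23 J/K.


Radius R = 25/2 = 12.5 nm = 1.25e-08 m
D = kB*T / (6*pi*eta*R)
D = 1.381e-23 * 308 / (6 * pi * 0.00091 * 1.25e-08)
D = 1.98377e-11 m^2/s = 19.838 um^2/s

19.838


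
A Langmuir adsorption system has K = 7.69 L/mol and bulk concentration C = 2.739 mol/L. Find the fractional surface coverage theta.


Langmuir isotherm: theta = K*C / (1 + K*C)
K*C = 7.69 * 2.739 = 21.06291
theta = 21.06291 / (1 + 21.06291) = 21.06291 / 22.06291
theta = 0.9547

0.9547


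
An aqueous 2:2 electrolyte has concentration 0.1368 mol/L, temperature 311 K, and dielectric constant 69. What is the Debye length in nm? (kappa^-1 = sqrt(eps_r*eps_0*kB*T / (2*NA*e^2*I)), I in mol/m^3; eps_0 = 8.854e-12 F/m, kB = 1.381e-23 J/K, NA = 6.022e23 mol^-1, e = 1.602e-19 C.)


Ionic strength I = 0.1368 * 2^2 * 1000 = 547.2 mol/m^3
kappa^-1 = sqrt(69 * 8.854e-12 * 1.381e-23 * 311 / (2 * 6.022e23 * (1.602e-19)^2 * 547.2))
kappa^-1 = 0.394 nm

0.394


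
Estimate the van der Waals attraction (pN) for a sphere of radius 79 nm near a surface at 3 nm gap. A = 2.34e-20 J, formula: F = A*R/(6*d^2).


Convert to SI: R = 79 nm = 7.9e-08 m, d = 3 nm = 3e-09 m
F = A * R / (6 * d^2)
F = 2.34e-20 * 7.9e-08 / (6 * (3e-09)^2)
F = 3.42333e-11 N = 34.233 pN

34.233


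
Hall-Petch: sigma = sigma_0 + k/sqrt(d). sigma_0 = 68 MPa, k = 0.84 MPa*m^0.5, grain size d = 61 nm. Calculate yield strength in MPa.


d = 61 nm = 6.1e-08 m
sqrt(d) = 0.0002469818
Hall-Petch contribution = k / sqrt(d) = 0.84 / 0.0002469818 = 3401.1 MPa
sigma = sigma_0 + k/sqrt(d) = 68 + 3401.1 = 3469.1 MPa

3469.1


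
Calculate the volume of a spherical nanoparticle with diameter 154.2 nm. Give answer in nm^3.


Radius r = 154.2/2 = 77.1 nm
Volume V = (4/3) * pi * r^3
V = (4/3) * pi * (77.1)^3
V = 1919781.24 nm^3

1919781.24


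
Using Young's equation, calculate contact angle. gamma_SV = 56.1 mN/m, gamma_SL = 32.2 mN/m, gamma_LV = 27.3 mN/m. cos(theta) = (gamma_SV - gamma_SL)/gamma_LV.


cos(theta) = (gamma_SV - gamma_SL) / gamma_LV
cos(theta) = (56.1 - 32.2) / 27.3
cos(theta) = 0.875458
theta = arccos(0.875458) = 28.9 degrees

28.9


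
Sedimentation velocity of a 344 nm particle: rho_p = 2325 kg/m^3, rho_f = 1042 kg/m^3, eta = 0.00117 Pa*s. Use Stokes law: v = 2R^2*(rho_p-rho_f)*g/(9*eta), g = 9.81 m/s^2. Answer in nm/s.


Radius R = 344/2 nm = 1.72e-07 m
Density difference = 2325 - 1042 = 1283 kg/m^3
v = 2 * R^2 * (rho_p - rho_f) * g / (9 * eta)
v = 2 * (1.72e-07)^2 * 1283 * 9.81 / (9 * 0.00117)
v = 7.07219e-08 m/s = 70.7219 nm/s

70.7219


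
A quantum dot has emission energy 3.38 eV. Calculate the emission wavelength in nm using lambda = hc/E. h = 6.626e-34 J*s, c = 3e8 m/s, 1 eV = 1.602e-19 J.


Convert energy: E = 3.38 eV = 3.38 * 1.602e-19 = 5.41476e-19 J
lambda = h*c / E = 6.626e-34 * 3e8 / 5.41476e-19
lambda = 3.67108e-07 m = 367.1 nm

367.1


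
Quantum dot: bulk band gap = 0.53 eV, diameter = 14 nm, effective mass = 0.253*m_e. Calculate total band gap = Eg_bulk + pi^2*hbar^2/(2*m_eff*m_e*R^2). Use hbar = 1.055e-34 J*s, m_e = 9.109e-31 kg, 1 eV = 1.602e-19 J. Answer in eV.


Radius R = 14/2 nm = 7e-09 m
Confinement energy dE = pi^2 * hbar^2 / (2 * m_eff * m_e * R^2)
dE = pi^2 * (1.055e-34)^2 / (2 * 0.253 * 9.109e-31 * (7e-09)^2) J, divided by 1.602e-19 J/eV
dE = 0.0304 eV
Total band gap = E_g(bulk) + dE = 0.53 + 0.0304 = 0.5604 eV

0.5604


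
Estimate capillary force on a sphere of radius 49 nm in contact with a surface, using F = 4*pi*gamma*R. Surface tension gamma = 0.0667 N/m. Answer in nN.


Convert radius: R = 49 nm = 4.9e-08 m
F = 4 * pi * gamma * R
F = 4 * pi * 0.0667 * 4.9e-08
F = 4.10707e-08 N = 41.0707 nN

41.0707


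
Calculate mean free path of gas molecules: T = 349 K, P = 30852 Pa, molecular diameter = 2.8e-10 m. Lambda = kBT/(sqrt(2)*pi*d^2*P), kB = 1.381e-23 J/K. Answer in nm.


Mean free path: lambda = kB*T / (sqrt(2) * pi * d^2 * P)
lambda = 1.381e-23 * 349 / (sqrt(2) * pi * (2.8e-10)^2 * 30852)
lambda = 4.48492e-07 m
lambda = 448.49 nm

448.49


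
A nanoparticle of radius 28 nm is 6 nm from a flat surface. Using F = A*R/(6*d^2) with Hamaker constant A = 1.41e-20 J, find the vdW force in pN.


Convert to SI: R = 28 nm = 2.8e-08 m, d = 6 nm = 6e-09 m
F = A * R / (6 * d^2)
F = 1.41e-20 * 2.8e-08 / (6 * (6e-09)^2)
F = 1.82778e-12 N = 1.828 pN

1.828


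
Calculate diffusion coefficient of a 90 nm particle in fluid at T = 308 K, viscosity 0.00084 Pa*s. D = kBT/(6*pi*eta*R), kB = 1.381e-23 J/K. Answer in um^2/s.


Radius R = 90/2 = 45 nm = 4.5e-08 m
D = kB*T / (6*pi*eta*R)
D = 1.381e-23 * 308 / (6 * pi * 0.00084 * 4.5e-08)
D = 5.96969e-12 m^2/s = 5.97 um^2/s

5.97


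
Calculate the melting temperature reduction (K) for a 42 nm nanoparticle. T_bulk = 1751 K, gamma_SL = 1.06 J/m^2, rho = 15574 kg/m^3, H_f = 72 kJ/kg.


Radius R = 42/2 = 21 nm = 2.1e-08 m
Convert H_f = 72 kJ/kg = 72000 J/kg
dT = 2 * gamma_SL * T_bulk / (rho * H_f * R)
dT = 2 * 1.06 * 1751 / (15574 * 72000 * 2.1e-08)
dT = 157.6 K

157.6


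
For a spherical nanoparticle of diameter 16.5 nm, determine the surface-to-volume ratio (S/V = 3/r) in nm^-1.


Radius r = 16.5/2 = 8.25 nm
S/V = 3 / r = 3 / 8.25
S/V = 0.3636 nm^-1

0.3636


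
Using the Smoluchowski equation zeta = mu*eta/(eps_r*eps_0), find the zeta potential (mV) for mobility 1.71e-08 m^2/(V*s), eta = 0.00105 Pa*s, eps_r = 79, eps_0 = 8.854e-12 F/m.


Smoluchowski equation: zeta = mu * eta / (eps_r * eps_0)
zeta = 1.71e-08 * 0.00105 / (79 * 8.854e-12)
zeta = 0.02567 V = 25.67 mV

25.67


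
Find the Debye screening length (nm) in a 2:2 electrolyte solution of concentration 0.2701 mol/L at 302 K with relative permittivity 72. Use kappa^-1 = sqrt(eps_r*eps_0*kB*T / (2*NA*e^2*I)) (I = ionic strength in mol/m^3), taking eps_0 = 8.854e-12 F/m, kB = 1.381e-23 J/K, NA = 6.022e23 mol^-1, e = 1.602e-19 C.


Ionic strength I = 0.2701 * 2^2 * 1000 = 1080.4 mol/m^3
kappa^-1 = sqrt(72 * 8.854e-12 * 1.381e-23 * 302 / (2 * 6.022e23 * (1.602e-19)^2 * 1080.4))
kappa^-1 = 0.282 nm

0.282


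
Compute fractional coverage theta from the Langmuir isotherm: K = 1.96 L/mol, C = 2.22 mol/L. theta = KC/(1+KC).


Langmuir isotherm: theta = K*C / (1 + K*C)
K*C = 1.96 * 2.22 = 4.3512
theta = 4.3512 / (1 + 4.3512) = 4.3512 / 5.3512
theta = 0.8131

0.8131


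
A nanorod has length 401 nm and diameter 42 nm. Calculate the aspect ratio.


Aspect ratio AR = length / diameter
AR = 401 / 42
AR = 9.55

9.55


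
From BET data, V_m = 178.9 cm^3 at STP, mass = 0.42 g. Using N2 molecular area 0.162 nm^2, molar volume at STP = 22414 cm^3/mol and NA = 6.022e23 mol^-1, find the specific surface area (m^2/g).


Number of moles in monolayer = V_m / 22414 = 178.9 / 22414 = 0.00798162
Number of molecules = moles * NA = 0.00798162 * 6.022e23
SA = molecules * sigma / mass
SA = (178.9 / 22414) * 6.022e23 * 0.162e-18 / 0.42
SA = 1853.9 m^2/g

1853.9


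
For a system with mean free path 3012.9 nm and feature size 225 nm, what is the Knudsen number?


Knudsen number Kn = lambda / L
Kn = 3012.9 / 225
Kn = 13.3907

13.3907


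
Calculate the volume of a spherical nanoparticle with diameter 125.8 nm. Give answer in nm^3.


Radius r = 125.8/2 = 62.9 nm
Volume V = (4/3) * pi * r^3
V = (4/3) * pi * (62.9)^3
V = 1042414.74 nm^3

1042414.74


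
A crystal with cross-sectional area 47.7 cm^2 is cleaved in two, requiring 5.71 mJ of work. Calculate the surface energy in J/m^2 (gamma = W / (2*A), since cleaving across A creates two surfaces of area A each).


Convert: A = 47.7 cm^2 = 0.00477 m^2, W = 5.71 mJ = 0.00571 J
Cleaving exposes two faces of area A, so total new surface = 2*A and gamma = W / (2*A)
gamma = 0.00571 / (2 * 0.00477)
gamma = 0.599 J/m^2

0.599


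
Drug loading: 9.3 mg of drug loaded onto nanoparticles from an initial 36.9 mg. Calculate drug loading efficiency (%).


Drug loading efficiency = (drug loaded / drug initial) * 100
DLE = 9.3 / 36.9 * 100
DLE = 0.252 * 100
DLE = 25.2%

25.2


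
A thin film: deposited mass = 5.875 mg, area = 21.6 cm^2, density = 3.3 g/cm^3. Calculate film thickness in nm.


Convert: m = 5.875 mg = 5.8750e-06 kg, A = 21.6 cm^2 = 2.1600e-03 m^2, rho = 3.3 g/cm^3 = 3300 kg/m^3
t = m / (A * rho)
t = 5.8750e-06 / (2.1600e-03 * 3300)
t = 8.2421e-07 m = 824.2 nm

824.2


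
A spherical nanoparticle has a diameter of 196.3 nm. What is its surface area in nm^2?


Radius r = 196.3/2 = 98.15 nm
Surface area SA = 4 * pi * r^2
SA = 4 * pi * (98.15)^2
SA = 121057.16 nm^2

121057.16


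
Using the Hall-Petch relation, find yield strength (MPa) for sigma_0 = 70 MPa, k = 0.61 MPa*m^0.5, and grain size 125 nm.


d = 125 nm = 1.25e-07 m
sqrt(d) = 0.0003535534
Hall-Petch contribution = k / sqrt(d) = 0.61 / 0.0003535534 = 1725.3 MPa
sigma = sigma_0 + k/sqrt(d) = 70 + 1725.3 = 1795.3 MPa

1795.3


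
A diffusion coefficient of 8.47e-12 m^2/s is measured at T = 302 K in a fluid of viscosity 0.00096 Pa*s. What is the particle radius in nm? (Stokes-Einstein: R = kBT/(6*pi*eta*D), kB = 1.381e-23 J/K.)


Stokes-Einstein: R = kB*T / (6*pi*eta*D)
R = 1.381e-23 * 302 / (6 * pi * 0.00096 * 8.47e-12)
R = 2.7211e-08 m = 27.21 nm

27.21


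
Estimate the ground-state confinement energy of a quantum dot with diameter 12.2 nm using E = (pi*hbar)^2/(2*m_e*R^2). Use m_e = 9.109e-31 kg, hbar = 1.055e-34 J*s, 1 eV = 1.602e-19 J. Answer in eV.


Radius R = 12.2/2 = 6.1 nm = 6.1e-09 m
E = (pi * 1.055e-34)^2 / (2 * 9.109e-31 * (6.1e-09)^2)
E(J) = 1.62048e-21
E = E(J) / 1.602e-19 = 0.0101 eV

0.0101


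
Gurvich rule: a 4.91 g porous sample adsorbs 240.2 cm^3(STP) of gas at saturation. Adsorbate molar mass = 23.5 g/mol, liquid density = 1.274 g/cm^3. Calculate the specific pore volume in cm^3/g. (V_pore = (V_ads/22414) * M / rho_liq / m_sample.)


Moles adsorbed n = V_ads / 22414 = 240.2 / 22414 = 1.071652e-02 mol
Liquid volume V_liq = n * M / rho_liq = 1.071652e-02 * 23.5 / 1.274 = 0.19768 cm^3
Specific pore volume V_pore = V_liq / m_sample = 0.19768 / 4.91
V_pore = 0.0403 cm^3/g

0.0403


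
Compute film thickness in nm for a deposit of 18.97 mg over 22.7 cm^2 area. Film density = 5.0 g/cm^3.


Convert: m = 18.97 mg = 1.8970e-05 kg, A = 22.7 cm^2 = 2.2700e-03 m^2, rho = 5.0 g/cm^3 = 5000 kg/m^3
t = m / (A * rho)
t = 1.8970e-05 / (2.2700e-03 * 5000)
t = 1.6714e-06 m = 1671.4 nm

1671.4


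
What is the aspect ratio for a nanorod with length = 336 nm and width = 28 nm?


Aspect ratio AR = length / diameter
AR = 336 / 28
AR = 12.0

12.0


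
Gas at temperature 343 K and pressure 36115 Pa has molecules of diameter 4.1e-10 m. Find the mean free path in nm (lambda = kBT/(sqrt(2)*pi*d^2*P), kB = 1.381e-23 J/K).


Mean free path: lambda = kB*T / (sqrt(2) * pi * d^2 * P)
lambda = 1.381e-23 * 343 / (sqrt(2) * pi * (4.1e-10)^2 * 36115)
lambda = 1.75617e-07 m
lambda = 175.62 nm

175.62


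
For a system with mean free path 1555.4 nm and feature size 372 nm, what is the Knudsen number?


Knudsen number Kn = lambda / L
Kn = 1555.4 / 372
Kn = 4.1812

4.1812


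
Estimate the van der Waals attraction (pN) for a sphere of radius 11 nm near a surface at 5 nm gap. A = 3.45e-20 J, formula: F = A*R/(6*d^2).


Convert to SI: R = 11 nm = 1.1e-08 m, d = 5 nm = 5e-09 m
F = A * R / (6 * d^2)
F = 3.45e-20 * 1.1e-08 / (6 * (5e-09)^2)
F = 2.53e-12 N = 2.53 pN

2.53


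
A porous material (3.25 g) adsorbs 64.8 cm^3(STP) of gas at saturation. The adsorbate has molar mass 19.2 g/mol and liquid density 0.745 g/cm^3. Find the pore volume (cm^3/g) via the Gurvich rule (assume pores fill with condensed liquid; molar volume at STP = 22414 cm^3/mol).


Moles adsorbed n = V_ads / 22414 = 64.8 / 22414 = 2.891050e-03 mol
Liquid volume V_liq = n * M / rho_liq = 2.891050e-03 * 19.2 / 0.745 = 0.07451 cm^3
Specific pore volume V_pore = V_liq / m_sample = 0.07451 / 3.25
V_pore = 0.0229 cm^3/g

0.0229


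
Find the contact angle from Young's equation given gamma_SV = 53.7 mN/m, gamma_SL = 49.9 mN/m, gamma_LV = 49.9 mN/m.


cos(theta) = (gamma_SV - gamma_SL) / gamma_LV
cos(theta) = (53.7 - 49.9) / 49.9
cos(theta) = 0.076152
theta = arccos(0.076152) = 85.63 degrees

85.63


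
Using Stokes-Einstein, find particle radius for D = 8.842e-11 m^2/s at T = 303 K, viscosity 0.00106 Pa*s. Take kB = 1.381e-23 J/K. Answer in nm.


Stokes-Einstein: R = kB*T / (6*pi*eta*D)
R = 1.381e-23 * 303 / (6 * pi * 0.00106 * 8.842e-11)
R = 2.36853e-09 m = 2.37 nm

2.37


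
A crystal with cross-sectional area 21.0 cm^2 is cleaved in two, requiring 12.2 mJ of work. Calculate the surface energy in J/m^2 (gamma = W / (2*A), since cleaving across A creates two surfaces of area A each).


Convert: A = 21.0 cm^2 = 0.0021 m^2, W = 12.2 mJ = 0.0122 J
Cleaving exposes two faces of area A, so total new surface = 2*A and gamma = W / (2*A)
gamma = 0.0122 / (2 * 0.0021)
gamma = 2.905 J/m^2

2.905


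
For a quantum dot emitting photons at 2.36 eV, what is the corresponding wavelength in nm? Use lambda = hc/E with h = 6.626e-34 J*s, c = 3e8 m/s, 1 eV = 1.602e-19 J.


Convert energy: E = 2.36 eV = 2.36 * 1.602e-19 = 3.78072e-19 J
lambda = h*c / E = 6.626e-34 * 3e8 / 3.78072e-19
lambda = 5.25773e-07 m = 525.8 nm

525.8


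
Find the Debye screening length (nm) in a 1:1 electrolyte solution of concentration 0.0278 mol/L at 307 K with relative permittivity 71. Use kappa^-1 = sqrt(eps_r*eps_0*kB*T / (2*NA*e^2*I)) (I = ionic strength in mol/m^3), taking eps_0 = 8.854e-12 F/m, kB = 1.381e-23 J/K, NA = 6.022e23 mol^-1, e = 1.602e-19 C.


Ionic strength I = 0.0278 * 1^2 * 1000 = 27.8 mol/m^3
kappa^-1 = sqrt(71 * 8.854e-12 * 1.381e-23 * 307 / (2 * 6.022e23 * (1.602e-19)^2 * 27.8))
kappa^-1 = 1.761 nm

1.761


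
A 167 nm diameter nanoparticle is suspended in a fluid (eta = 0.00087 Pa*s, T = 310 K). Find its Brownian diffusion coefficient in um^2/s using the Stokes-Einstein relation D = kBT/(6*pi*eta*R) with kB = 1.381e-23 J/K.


Radius R = 167/2 = 83.5 nm = 8.35e-08 m
D = kB*T / (6*pi*eta*R)
D = 1.381e-23 * 310 / (6 * pi * 0.00087 * 8.35e-08)
D = 3.12643e-12 m^2/s = 3.126 um^2/s

3.126


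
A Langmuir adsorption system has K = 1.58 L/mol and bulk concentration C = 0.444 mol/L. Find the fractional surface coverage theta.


Langmuir isotherm: theta = K*C / (1 + K*C)
K*C = 1.58 * 0.444 = 0.70152
theta = 0.70152 / (1 + 0.70152) = 0.70152 / 1.70152
theta = 0.4123

0.4123


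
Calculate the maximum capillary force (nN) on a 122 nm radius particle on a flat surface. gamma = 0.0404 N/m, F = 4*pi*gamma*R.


Convert radius: R = 122 nm = 1.22e-07 m
F = 4 * pi * gamma * R
F = 4 * pi * 0.0404 * 1.22e-07
F = 6.19371e-08 N = 61.9371 nN

61.9371


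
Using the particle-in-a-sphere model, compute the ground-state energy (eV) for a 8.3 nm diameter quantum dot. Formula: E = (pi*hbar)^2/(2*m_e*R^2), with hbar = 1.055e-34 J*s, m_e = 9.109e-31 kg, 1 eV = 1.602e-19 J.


Radius R = 8.3/2 = 4.15 nm = 4.15e-09 m
E = (pi * 1.055e-34)^2 / (2 * 9.109e-31 * (4.15e-09)^2)
E(J) = 3.50113e-21
E = E(J) / 1.602e-19 = 0.0219 eV

0.0219


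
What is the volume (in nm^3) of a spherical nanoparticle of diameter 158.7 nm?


Radius r = 158.7/2 = 79.35 nm
Volume V = (4/3) * pi * r^3
V = (4/3) * pi * (79.35)^3
V = 2092808.08 nm^3

2092808.08


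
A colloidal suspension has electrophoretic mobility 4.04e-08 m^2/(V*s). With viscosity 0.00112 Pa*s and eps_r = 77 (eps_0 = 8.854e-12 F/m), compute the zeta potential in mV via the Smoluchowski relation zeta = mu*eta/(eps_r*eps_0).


Smoluchowski equation: zeta = mu * eta / (eps_r * eps_0)
zeta = 4.04e-08 * 0.00112 / (77 * 8.854e-12)
zeta = 0.06637 V = 66.37 mV

66.37


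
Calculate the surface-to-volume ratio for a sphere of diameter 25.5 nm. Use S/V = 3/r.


Radius r = 25.5/2 = 12.75 nm
S/V = 3 / r = 3 / 12.75
S/V = 0.2353 nm^-1

0.2353


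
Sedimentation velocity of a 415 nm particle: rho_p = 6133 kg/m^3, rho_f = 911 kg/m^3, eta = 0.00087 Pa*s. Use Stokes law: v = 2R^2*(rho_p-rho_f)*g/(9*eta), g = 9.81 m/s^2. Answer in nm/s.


Radius R = 415/2 nm = 2.075e-07 m
Density difference = 6133 - 911 = 5222 kg/m^3
v = 2 * R^2 * (rho_p - rho_f) * g / (9 * eta)
v = 2 * (2.075e-07)^2 * 5222 * 9.81 / (9 * 0.00087)
v = 5.63392e-07 m/s = 563.3915 nm/s

563.3915


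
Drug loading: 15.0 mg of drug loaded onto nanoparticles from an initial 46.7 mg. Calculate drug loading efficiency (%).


Drug loading efficiency = (drug loaded / drug initial) * 100
DLE = 15.0 / 46.7 * 100
DLE = 0.3212 * 100
DLE = 32.12%

32.12


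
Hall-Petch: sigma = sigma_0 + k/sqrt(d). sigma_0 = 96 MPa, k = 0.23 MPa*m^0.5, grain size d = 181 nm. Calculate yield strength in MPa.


d = 181 nm = 1.81e-07 m
sqrt(d) = 0.0004254409
Hall-Petch contribution = k / sqrt(d) = 0.23 / 0.0004254409 = 540.6 MPa
sigma = sigma_0 + k/sqrt(d) = 96 + 540.6 = 636.6 MPa

636.6


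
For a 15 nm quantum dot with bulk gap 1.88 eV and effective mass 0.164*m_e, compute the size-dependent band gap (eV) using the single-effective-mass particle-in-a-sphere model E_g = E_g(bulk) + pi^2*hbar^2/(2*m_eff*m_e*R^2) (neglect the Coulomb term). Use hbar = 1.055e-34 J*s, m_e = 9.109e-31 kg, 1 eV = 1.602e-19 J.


Radius R = 15/2 nm = 7.5e-09 m
Confinement energy dE = pi^2 * hbar^2 / (2 * m_eff * m_e * R^2)
dE = pi^2 * (1.055e-34)^2 / (2 * 0.164 * 9.109e-31 * (7.5e-09)^2) J, divided by 1.602e-19 J/eV
dE = 0.0408 eV
Total band gap = E_g(bulk) + dE = 1.88 + 0.0408 = 1.9208 eV

1.9208
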